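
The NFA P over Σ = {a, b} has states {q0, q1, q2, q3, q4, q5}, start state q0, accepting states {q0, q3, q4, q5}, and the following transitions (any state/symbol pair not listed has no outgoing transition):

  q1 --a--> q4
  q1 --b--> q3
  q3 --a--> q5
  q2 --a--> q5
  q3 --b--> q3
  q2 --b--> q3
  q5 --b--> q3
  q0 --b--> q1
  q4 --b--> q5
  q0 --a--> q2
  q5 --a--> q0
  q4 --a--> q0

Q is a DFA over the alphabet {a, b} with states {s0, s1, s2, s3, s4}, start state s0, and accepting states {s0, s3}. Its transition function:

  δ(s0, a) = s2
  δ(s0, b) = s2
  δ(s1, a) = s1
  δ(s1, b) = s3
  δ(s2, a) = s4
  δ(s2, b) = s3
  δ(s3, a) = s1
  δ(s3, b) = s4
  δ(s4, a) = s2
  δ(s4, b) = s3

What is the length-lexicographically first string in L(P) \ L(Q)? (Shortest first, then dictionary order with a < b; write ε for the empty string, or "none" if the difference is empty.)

aa

The string aa is accepted by P but not by Q.
No shorter string lies in the difference, and aa is the lexicographically first length-2 string in L(P) \ L(Q).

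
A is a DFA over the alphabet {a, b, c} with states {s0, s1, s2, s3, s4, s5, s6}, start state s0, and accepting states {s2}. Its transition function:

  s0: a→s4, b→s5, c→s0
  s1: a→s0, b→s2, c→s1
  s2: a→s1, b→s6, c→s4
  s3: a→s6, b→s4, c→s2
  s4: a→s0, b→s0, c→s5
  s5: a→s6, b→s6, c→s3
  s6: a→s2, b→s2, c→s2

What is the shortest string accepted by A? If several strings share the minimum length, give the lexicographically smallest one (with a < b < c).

A breadth-first search from s0 reaches an accepting state first via the path s0 → s5 → s6 → s2 on input baa.
No string of length < 3 is accepted (BFS exhausts all shorter strings without reaching an accepting state), and baa is the lexicographically least accepting string of length 3.

baa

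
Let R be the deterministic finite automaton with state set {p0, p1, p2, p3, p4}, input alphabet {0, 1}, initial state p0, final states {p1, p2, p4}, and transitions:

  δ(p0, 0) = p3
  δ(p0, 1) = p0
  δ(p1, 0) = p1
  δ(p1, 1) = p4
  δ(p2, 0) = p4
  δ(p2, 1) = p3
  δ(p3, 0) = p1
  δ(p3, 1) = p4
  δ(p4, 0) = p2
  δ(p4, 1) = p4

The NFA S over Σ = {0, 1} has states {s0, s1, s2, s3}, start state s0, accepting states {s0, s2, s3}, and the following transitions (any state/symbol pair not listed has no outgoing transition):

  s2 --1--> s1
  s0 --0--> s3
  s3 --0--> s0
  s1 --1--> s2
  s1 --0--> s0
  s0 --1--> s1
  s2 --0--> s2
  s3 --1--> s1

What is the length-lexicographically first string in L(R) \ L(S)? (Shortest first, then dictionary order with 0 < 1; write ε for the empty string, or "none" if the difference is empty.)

01

The string 01 is accepted by R but not by S.
No shorter string lies in the difference, and 01 is the lexicographically first length-2 string in L(R) \ L(S).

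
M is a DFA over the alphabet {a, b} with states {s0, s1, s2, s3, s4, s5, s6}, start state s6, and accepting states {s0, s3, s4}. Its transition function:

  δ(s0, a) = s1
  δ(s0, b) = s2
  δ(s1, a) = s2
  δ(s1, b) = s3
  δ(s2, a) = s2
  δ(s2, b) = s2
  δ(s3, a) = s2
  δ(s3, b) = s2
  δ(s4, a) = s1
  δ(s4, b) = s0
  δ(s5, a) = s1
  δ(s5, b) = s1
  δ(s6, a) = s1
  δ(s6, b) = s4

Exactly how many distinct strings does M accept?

The useful subgraph on states {s0, s1, s3, s4, s6} is acyclic, so L(M) is finite; the longest accepting path visits 5 useful states, giving maximum string length 4.
Counting accepting paths from s6 by length: 1 of length 1, 2 of length 2, 1 of length 3, 1 of length 4. Total 5.

5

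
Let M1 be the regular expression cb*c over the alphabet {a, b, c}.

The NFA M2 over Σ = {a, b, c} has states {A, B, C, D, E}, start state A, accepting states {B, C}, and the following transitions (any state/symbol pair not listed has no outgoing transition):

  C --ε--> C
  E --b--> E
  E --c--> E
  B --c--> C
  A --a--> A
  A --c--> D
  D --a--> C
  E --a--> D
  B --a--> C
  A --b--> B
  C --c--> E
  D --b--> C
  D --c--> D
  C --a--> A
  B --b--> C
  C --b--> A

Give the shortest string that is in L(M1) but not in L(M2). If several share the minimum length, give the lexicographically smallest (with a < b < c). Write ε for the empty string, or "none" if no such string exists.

The string cc is accepted by M1 but not by M2.
No shorter string lies in the difference, and cc is the lexicographically first length-2 string in L(M1) \ L(M2).

cc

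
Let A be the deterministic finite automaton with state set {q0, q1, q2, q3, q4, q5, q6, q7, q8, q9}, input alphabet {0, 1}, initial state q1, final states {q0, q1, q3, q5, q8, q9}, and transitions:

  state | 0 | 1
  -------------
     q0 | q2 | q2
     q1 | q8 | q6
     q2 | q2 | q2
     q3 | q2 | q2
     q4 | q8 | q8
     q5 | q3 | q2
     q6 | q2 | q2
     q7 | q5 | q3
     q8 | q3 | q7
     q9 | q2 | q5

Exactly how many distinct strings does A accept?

6

The useful subgraph on states {q1, q3, q5, q7, q8} is acyclic, so L(A) is finite; the longest accepting path visits 5 useful states, giving maximum string length 4.
Counting accepting paths from q1 by length: 1 of length 0, 1 of length 1, 1 of length 2, 2 of length 3, 1 of length 4. Total 6.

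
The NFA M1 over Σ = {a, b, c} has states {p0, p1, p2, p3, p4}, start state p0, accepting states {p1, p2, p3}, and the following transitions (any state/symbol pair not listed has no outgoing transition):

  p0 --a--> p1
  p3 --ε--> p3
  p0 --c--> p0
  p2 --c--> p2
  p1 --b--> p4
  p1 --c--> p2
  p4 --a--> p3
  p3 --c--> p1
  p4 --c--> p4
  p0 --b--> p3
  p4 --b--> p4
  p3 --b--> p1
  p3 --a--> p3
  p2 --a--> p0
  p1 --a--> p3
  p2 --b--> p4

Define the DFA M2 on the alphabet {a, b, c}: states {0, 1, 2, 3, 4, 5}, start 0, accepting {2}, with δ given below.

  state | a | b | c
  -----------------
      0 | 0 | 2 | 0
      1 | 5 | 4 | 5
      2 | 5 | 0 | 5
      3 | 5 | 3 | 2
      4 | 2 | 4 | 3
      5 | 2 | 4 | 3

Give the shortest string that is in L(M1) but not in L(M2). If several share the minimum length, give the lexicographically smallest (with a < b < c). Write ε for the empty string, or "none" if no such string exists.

a

The string a is accepted by M1 but not by M2.
No shorter string lies in the difference, and a is the lexicographically first length-1 string in L(M1) \ L(M2).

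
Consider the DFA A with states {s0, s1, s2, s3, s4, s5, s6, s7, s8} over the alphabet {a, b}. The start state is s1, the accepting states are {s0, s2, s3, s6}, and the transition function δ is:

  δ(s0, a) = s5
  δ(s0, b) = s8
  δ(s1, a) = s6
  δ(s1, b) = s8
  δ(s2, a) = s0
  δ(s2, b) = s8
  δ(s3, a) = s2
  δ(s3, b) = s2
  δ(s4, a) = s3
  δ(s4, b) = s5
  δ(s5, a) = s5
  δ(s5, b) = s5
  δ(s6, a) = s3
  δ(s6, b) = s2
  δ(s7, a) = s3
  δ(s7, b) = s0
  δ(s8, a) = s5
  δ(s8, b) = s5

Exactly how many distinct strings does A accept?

8

The useful subgraph on states {s0, s1, s2, s3, s6} is acyclic, so L(A) is finite; the longest accepting path visits 5 useful states, giving maximum string length 4.
Counting accepting paths from s1 by length: 1 of length 1, 2 of length 2, 3 of length 3, 2 of length 4. Total 8.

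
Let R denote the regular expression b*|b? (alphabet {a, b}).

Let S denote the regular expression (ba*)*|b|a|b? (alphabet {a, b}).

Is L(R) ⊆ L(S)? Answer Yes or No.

Converting the expression R to a DFA (subset construction, then merging equivalent states) gives the minimal DFA with states {r0, r1}, start state r0, accepting states {r0} and transitions r0: a→r1, b→r0; r1: a→r1, b→r1.
Converting the expression S to a DFA (subset construction, then merging equivalent states) gives the minimal DFA with states {s0, s1, s2, s3}, start state s0, accepting states {s0, s1, s2} and transitions s0: a→s1, b→s2; s1: a→s3, b→s3; s2: a→s2, b→s2; s3: a→s3, b→s3.
Exploring the product automaton R × S from the start pair (r0, s0), following both machines on each input symbol, reaches 5 state pairs: (r0, s0), (r1, s1), (r0, s2), (r1, s3), (r1, s2).
R accepts in {r0} and S accepts in {s0, s1, s2}. The reachable pairs whose R-component is accepting are (r0, s0), (r0, s2); in each of them the S-component is accepting too, so the product for L(R) \ L(S) (R-component accepting, S-component rejecting) has no reachable accepting pair and the difference is empty.
Hence every string in L(R) is also in L(S).

Yes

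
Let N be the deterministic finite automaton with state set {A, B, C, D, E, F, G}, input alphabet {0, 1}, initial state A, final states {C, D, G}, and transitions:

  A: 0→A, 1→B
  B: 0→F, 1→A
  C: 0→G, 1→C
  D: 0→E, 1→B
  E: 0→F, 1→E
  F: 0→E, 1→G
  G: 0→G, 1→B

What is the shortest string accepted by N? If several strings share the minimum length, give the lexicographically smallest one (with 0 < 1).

101

A breadth-first search from A reaches an accepting state first via the path A → B → F → G on input 101.
No string of length < 3 is accepted (BFS exhausts all shorter strings without reaching an accepting state), and 101 is the lexicographically least accepting string of length 3.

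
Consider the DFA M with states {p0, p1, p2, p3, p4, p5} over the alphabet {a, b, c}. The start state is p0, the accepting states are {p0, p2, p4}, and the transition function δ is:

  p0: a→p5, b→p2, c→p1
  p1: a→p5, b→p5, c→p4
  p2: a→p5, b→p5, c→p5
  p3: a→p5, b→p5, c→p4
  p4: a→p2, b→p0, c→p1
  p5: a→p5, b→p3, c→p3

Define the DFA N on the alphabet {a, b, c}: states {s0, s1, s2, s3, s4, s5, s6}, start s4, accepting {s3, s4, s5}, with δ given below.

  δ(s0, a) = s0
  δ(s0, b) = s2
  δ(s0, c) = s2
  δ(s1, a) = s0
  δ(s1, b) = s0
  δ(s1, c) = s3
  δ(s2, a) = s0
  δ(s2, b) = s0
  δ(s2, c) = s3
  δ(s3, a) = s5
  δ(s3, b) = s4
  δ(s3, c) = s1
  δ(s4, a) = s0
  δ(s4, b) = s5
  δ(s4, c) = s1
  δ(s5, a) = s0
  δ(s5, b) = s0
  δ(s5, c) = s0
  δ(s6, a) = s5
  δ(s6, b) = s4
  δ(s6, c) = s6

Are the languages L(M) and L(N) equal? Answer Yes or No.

Yes

Exploring the product automaton M × N from the start pair (p0, s4), following both machines on each input symbol, reaches 6 state pairs: (p0, s4), (p5, s0), (p2, s5), (p1, s1), (p3, s2), (p4, s3).
M accepts in {p0, p2, p4} and N accepts in {s3, s4, s5}. In every reachable pair the two components are either both accepting — (p0, s4), (p2, s5), (p4, s3) — or both non-accepting, so no string is accepted by exactly one of the machines: L(M) \ L(N) and L(N) \ L(M) are both empty.
Hence every string is accepted by M iff it is accepted by N, and the two languages coincide.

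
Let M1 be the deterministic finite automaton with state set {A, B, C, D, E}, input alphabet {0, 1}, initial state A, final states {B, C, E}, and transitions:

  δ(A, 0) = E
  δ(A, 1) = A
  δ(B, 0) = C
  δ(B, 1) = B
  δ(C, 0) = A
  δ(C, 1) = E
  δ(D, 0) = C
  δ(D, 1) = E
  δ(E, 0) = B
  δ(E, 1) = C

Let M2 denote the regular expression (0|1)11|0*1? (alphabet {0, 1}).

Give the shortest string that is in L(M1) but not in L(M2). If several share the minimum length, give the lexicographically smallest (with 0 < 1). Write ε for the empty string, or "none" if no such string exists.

10

The string 10 is accepted by M1 but not by M2.
No shorter string lies in the difference, and 10 is the lexicographically first length-2 string in L(M1) \ L(M2).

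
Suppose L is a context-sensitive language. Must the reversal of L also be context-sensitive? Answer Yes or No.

Reversing both sides of every production of a noncontracting (context-sensitive) grammar gives another noncontracting grammar, and it generates Lᴿ; equivalently an LBA can reverse its tape in place and then run the machine for L.
So the context-sensitive languages are closed under reversal.

Yes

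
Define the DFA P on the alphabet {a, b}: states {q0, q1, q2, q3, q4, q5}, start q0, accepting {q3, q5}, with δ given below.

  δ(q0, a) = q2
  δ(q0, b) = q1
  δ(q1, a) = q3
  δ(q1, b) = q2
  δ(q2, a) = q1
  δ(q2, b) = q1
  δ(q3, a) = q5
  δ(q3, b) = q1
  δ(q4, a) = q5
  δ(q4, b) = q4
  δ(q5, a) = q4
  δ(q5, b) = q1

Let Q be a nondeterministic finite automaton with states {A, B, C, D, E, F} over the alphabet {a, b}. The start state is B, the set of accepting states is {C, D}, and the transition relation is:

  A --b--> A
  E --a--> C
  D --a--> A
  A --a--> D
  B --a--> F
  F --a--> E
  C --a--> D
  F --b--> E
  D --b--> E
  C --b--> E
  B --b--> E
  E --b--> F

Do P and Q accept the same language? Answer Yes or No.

Exploring the product automaton P × Q from the start pair (q0, B), following both machines on each input symbol, reaches 6 state pairs: (q0, B), (q2, F), (q1, E), (q3, C), (q5, D), (q4, A).
P accepts in {q3, q5} and Q accepts in {C, D}. In every reachable pair the two components are either both accepting — (q3, C), (q5, D) — or both non-accepting, so no string is accepted by exactly one of the machines: L(P) \ L(Q) and L(Q) \ L(P) are both empty.
Hence every string is accepted by P iff it is accepted by Q, and the two languages coincide.

Yes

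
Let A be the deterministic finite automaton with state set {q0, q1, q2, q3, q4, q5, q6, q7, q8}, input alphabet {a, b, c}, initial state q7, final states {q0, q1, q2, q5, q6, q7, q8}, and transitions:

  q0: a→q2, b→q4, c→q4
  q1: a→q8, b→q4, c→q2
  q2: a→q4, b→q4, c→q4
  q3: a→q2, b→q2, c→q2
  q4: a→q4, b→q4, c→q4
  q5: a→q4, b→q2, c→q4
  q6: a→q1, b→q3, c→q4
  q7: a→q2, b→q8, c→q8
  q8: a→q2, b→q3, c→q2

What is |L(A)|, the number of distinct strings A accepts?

The useful subgraph on states {q2, q3, q7, q8} is acyclic, so L(A) is finite; the longest accepting path visits 4 useful states, giving maximum string length 3.
Counting accepting paths from q7 by length: 1 of length 0, 3 of length 1, 4 of length 2, 6 of length 3. Total 14.

14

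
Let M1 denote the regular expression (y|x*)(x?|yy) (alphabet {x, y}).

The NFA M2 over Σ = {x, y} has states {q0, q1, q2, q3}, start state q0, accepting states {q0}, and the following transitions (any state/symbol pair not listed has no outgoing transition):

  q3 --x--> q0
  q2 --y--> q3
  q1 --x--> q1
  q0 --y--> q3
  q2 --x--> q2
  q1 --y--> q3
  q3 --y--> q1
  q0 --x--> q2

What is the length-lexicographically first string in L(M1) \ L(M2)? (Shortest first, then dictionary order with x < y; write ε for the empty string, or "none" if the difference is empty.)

The string x is accepted by M1 but not by M2.
No shorter string lies in the difference, and x is the lexicographically first length-1 string in L(M1) \ L(M2).

x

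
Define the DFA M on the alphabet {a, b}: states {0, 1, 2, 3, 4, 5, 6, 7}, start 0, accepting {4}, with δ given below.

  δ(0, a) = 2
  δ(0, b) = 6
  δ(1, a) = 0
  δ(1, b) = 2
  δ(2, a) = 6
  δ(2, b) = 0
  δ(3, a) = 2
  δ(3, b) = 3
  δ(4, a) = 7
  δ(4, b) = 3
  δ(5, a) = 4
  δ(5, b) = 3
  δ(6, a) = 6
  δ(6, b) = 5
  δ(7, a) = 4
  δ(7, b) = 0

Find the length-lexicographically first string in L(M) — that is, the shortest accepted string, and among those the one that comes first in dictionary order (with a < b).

A breadth-first search from 0 reaches an accepting state first via the path 0 → 6 → 5 → 4 on input bba.
No string of length < 3 is accepted (BFS exhausts all shorter strings without reaching an accepting state), and bba is the lexicographically least accepting string of length 3.

bba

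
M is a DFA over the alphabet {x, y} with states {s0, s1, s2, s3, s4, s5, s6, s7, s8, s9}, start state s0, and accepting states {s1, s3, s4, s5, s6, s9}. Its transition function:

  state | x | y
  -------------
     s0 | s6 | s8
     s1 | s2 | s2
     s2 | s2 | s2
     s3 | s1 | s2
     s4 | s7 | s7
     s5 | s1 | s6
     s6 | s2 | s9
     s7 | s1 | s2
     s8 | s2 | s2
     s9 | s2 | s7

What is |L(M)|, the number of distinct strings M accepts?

3

The useful subgraph on states {s0, s1, s6, s7, s9} is acyclic, so L(M) is finite; the longest accepting path visits 5 useful states, giving maximum string length 4.
Counting accepting paths from s0 by length: 1 of length 1, 1 of length 2, 1 of length 4. Total 3.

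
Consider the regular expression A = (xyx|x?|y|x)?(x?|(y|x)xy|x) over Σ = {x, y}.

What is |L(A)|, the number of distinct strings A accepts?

15

The expression has no Kleene star, so L(A) is finite. Expanding the alternatives gives {ε, x, y, xx, yx, xxy, xyx, yxy, xxxy, xyxx, xyxy, yxxy, …}.
That is 1 of length 0, 2 of length 1, 2 of length 2, 3 of length 3, 5 of length 4, 2 of length 6: 15 strings in all.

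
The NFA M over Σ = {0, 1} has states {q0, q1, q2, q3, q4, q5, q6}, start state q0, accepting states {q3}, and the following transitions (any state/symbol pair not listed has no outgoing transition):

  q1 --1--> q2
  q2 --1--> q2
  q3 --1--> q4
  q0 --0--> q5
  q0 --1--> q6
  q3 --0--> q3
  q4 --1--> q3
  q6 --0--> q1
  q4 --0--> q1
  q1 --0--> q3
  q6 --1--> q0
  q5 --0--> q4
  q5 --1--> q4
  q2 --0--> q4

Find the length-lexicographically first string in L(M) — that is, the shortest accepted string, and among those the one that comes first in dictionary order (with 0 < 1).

A breadth-first search from q0 reaches an accepting state first via the path q0 → q5 → q4 → q3 on input 001.
No string of length < 3 is accepted (BFS exhausts all shorter strings without reaching an accepting state), and 001 is the lexicographically least accepting string of length 3.

001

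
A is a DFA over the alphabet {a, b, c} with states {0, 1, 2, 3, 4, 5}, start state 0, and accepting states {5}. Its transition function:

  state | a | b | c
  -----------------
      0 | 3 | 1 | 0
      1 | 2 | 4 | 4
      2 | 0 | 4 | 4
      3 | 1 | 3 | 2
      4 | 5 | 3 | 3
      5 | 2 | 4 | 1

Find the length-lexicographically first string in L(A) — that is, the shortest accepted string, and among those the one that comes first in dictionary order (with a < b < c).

bba

A breadth-first search from 0 reaches an accepting state first via the path 0 → 1 → 4 → 5 on input bba.
No string of length < 3 is accepted (BFS exhausts all shorter strings without reaching an accepting state), and bba is the lexicographically least accepting string of length 3.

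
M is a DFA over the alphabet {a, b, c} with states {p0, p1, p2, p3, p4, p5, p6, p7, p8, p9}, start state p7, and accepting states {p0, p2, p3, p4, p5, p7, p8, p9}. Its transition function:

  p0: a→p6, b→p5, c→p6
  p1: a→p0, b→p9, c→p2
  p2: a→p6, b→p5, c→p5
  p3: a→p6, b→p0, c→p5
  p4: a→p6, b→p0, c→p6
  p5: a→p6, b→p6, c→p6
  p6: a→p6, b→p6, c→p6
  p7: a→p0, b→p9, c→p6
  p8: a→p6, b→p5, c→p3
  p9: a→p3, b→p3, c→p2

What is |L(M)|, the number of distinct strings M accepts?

15

The useful subgraph on states {p0, p2, p3, p5, p7, p9} is acyclic, so L(M) is finite; the longest accepting path visits 5 useful states, giving maximum string length 4.
Counting accepting paths from p7 by length: 1 of length 0, 2 of length 1, 4 of length 2, 6 of length 3, 2 of length 4. Total 15.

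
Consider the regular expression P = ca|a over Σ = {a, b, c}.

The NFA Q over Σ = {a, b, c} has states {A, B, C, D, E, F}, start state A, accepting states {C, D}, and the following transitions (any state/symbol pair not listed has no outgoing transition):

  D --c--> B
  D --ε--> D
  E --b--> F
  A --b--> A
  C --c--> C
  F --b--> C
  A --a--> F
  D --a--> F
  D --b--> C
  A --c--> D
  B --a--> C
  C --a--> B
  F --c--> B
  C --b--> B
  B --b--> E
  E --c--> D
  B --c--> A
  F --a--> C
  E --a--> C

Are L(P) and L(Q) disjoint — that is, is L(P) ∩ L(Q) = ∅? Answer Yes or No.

Converting the expression P to a DFA (subset construction, then merging equivalent states) gives the minimal DFA with states {p0, p1, p2, p3}, start state p0, accepting states {p1} and transitions p0: a→p1, b→p2, c→p3; p1: a→p2, b→p2, c→p2; p2: a→p2, b→p2, c→p2; p3: a→p1, b→p2, c→p2.
Exploring the product automaton P × Q from the start pair (p0, A), following both machines on each input symbol, reaches 9 state pairs: (p0, A), (p1, F), (p2, A), (p3, D), (p2, C), (p2, B), (p2, F), (p2, D), (p2, E).
P accepts in {p1} and Q accepts in {C, D}; no reachable pair has both components accepting, so no string drives both machines to acceptance simultaneously and L(P) ∩ L(Q) = ∅.
So no string is accepted by both, and the intersection is empty.

Yes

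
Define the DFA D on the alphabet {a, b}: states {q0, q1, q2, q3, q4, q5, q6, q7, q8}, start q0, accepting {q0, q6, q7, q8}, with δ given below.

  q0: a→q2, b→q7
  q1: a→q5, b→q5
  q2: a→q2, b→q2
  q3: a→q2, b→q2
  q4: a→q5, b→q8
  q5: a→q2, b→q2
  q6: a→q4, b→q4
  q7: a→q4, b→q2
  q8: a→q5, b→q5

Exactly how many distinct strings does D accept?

3

The useful subgraph on states {q0, q4, q7, q8} is acyclic, so L(D) is finite; the longest accepting path visits 4 useful states, giving maximum string length 3.
Counting accepting paths from q0 by length: 1 of length 0, 1 of length 1, 1 of length 3. Total 3.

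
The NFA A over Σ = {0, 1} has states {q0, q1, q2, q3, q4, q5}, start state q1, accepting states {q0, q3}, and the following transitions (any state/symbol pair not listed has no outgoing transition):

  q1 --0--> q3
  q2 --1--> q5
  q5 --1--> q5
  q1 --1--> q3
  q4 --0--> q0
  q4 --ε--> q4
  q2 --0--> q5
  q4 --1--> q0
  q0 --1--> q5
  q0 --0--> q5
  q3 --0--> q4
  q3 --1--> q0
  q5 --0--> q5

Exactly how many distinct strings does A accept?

The useful subgraph on states {q0, q1, q3, q4} is acyclic, so L(A) is finite; the longest accepting path visits 4 useful states, giving maximum string length 3.
Counting accepting paths from q1 by length: 2 of length 1, 2 of length 2, 4 of length 3. Total 8.

8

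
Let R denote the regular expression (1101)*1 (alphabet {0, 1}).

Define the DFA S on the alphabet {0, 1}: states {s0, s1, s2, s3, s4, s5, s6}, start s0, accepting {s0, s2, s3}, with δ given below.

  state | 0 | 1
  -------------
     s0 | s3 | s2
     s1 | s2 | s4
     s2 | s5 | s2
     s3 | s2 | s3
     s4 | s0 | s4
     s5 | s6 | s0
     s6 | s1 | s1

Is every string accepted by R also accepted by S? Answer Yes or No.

Yes

Converting the expression R to a DFA (subset construction, then merging equivalent states) gives the minimal DFA with states {r0, r1, r2, r3, r4}, start state r0, accepting states {r2} and transitions r0: 0→r1, 1→r2; r1: 0→r1, 1→r1; r2: 0→r1, 1→r3; r3: 0→r4, 1→r1; r4: 0→r1, 1→r0.
Exploring the product automaton R × S from the start pair (r0, s0), following both machines on each input symbol, reaches 11 state pairs: (r0, s0), (r1, s3), (r2, s2), (r1, s2), (r1, s5), (r3, s2), (r1, s6), (r1, s0), (r4, s5), (r1, s1), (r1, s4).
R accepts in {r2} and S accepts in {s0, s2, s3}. The reachable pairs whose R-component is accepting are (r2, s2); in each of them the S-component is accepting too, so the product for L(R) \ L(S) (R-component accepting, S-component rejecting) has no reachable accepting pair and the difference is empty.
Hence every string in L(R) is also in L(S).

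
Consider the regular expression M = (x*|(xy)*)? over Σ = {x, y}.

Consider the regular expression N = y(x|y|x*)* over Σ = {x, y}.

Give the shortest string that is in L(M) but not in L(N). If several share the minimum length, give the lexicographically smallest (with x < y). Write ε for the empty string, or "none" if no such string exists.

ε

The empty string ε is accepted by M but not by N.
Since ε is the unique shortest string, it is the required witness.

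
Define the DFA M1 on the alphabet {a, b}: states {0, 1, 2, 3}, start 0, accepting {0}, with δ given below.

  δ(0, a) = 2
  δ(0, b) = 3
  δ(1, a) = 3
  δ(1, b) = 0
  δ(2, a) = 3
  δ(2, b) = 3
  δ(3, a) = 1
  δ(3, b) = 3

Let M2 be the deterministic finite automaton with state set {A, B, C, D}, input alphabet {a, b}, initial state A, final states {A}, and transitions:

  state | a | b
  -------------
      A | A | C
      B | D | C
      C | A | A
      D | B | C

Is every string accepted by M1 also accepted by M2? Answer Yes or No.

No

The string bab is in L(M1) but not in L(M2).
So L(M1) ⊄ L(M2).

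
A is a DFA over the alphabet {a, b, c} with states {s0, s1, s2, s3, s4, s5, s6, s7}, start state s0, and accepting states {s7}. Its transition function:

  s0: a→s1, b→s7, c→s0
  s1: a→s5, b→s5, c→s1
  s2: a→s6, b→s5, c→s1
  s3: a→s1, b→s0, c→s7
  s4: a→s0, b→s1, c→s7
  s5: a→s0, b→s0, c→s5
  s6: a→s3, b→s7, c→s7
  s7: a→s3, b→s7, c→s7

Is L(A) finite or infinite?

infinite

State s0 is reachable from the start and can reach an accepting state, and it lies on the cycle s0 → s0.
Traversing that cycle any number of times yields accepted strings of unbounded length, so the language is infinite.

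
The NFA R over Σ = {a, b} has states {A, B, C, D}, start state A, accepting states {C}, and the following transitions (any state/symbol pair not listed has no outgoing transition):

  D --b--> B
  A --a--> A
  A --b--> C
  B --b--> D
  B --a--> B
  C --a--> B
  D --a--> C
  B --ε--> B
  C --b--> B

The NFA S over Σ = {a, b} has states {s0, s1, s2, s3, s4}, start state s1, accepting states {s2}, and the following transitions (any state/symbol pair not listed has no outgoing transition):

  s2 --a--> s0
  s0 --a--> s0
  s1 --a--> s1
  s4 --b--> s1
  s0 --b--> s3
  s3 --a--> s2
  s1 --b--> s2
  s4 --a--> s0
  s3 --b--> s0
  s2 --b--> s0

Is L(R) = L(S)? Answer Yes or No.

Yes

Exploring the product automaton R × S from the start pair (A, s1), following both machines on each input symbol, reaches 4 state pairs: (A, s1), (C, s2), (B, s0), (D, s3).
R accepts in {C} and S accepts in {s2}. In every reachable pair the two components are either both accepting — (C, s2) — or both non-accepting, so no string is accepted by exactly one of the machines: L(R) \ L(S) and L(S) \ L(R) are both empty.
Hence every string is accepted by R iff it is accepted by S, and the two languages coincide.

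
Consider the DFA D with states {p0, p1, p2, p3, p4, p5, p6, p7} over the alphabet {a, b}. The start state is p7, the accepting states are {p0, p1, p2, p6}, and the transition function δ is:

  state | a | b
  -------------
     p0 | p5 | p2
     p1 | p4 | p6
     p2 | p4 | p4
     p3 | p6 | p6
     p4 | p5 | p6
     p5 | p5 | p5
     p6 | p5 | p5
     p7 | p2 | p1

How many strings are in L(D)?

6

The useful subgraph on states {p1, p2, p4, p6, p7} is acyclic, so L(D) is finite; the longest accepting path visits 4 useful states, giving maximum string length 3.
Counting accepting paths from p7 by length: 2 of length 1, 1 of length 2, 3 of length 3. Total 6.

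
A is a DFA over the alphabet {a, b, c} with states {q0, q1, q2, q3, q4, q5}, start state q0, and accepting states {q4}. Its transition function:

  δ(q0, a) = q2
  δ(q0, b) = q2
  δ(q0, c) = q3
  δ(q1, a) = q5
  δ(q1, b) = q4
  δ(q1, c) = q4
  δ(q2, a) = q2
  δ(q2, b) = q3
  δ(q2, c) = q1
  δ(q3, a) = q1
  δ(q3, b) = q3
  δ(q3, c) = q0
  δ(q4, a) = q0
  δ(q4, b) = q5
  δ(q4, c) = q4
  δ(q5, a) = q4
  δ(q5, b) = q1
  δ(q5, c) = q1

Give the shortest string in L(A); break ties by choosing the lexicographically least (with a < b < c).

A breadth-first search from q0 reaches an accepting state first via the path q0 → q2 → q1 → q4 on input acb.
No string of length < 3 is accepted (BFS exhausts all shorter strings without reaching an accepting state), and acb is the lexicographically least accepting string of length 3.

acb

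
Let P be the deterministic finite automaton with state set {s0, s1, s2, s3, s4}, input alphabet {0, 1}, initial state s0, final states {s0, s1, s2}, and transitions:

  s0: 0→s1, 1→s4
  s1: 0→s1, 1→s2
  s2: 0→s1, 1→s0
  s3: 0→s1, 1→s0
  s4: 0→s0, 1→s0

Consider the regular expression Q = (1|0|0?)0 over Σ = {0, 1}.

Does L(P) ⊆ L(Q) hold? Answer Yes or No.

The empty string ε is in L(P) but not in L(Q).
So L(P) ⊄ L(Q).

No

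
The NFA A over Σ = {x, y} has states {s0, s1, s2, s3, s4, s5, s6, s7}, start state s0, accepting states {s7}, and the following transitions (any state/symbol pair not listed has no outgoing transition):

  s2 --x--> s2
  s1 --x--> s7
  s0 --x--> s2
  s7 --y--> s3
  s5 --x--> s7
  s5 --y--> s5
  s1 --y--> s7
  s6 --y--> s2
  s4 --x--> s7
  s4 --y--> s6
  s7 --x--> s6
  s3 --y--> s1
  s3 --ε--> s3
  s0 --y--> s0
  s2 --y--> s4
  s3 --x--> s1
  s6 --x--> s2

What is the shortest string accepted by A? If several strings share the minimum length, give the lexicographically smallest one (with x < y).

xyx

A breadth-first search from s0 reaches an accepting state first via the path s0 → s2 → s4 → s7 on input xyx.
No string of length < 3 is accepted (BFS exhausts all shorter strings without reaching an accepting state), and xyx is the lexicographically least accepting string of length 3.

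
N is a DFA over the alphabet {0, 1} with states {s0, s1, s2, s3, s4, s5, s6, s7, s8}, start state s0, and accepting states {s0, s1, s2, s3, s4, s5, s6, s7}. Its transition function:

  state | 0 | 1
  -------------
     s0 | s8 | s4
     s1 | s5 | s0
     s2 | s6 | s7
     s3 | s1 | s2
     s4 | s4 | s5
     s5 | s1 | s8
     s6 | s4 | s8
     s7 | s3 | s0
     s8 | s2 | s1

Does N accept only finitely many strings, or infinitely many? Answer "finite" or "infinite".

infinite

State s0 is reachable from the start and can reach an accepting state, and it lies on the cycle s0 → s8 → s1 → s0.
Traversing that cycle any number of times yields accepted strings of unbounded length, so the language is infinite.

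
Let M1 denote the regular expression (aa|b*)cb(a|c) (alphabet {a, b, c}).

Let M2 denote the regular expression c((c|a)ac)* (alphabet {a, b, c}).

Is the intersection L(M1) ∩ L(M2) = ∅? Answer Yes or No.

Converting the expression M1 to a DFA (subset construction, then merging equivalent states) gives the minimal DFA with states {r0, r1, r2, r3, r4, r5, r6, r7}, start state r0, accepting states {r7} and transitions r0: a→r1, b→r2, c→r3; r1: a→r4, b→r5, c→r5; r2: a→r5, b→r2, c→r3; r3: a→r5, b→r6, c→r5; r4: a→r5, b→r5, c→r3; r5: a→r5, b→r5, c→r5; r6: a→r7, b→r5, c→r7; r7: a→r5, b→r5, c→r5.
Converting the expression M2 to a DFA (subset construction, then merging equivalent states) gives the minimal DFA with states {t0, t1, t2, t3}, start state t0, accepting states {t2} and transitions t0: a→t1, b→t1, c→t2; t1: a→t1, b→t1, c→t1; t2: a→t3, b→t1, c→t3; t3: a→t0, b→t1, c→t1.
Exploring the product automaton M1 × M2 from the start pair (r0, t0), following both machines on each input symbol, reaches 12 state pairs: (r0, t0), (r1, t1), (r2, t1), (r3, t2), (r4, t1), (r5, t1), (r3, t1), (r5, t3), (r6, t1), (r5, t0), (r7, t1), (r5, t2).
M1 accepts in {r7} and M2 accepts in {t2}; no reachable pair has both components accepting, so no string drives both machines to acceptance simultaneously and L(M1) ∩ L(M2) = ∅.
So no string is accepted by both, and the intersection is empty.

Yes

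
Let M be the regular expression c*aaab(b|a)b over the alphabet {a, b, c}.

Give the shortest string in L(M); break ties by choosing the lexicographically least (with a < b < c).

By inspection of the expression, no string of length less than 6 matches, and aaabab is the lexicographically first match of length 6.

aaabab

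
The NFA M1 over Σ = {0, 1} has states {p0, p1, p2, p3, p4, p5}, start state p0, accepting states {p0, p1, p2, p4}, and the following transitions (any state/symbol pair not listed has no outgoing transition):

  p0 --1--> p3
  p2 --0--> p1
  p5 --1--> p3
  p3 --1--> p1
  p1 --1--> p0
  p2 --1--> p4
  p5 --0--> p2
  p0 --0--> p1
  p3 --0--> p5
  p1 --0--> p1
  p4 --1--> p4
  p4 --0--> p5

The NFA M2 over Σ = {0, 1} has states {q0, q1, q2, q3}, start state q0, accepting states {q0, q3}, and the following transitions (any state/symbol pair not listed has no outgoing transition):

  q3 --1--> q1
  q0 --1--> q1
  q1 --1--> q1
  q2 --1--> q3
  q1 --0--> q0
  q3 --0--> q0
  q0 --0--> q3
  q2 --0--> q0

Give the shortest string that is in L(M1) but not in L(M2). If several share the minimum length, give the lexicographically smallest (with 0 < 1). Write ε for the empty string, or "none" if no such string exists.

01

The string 01 is accepted by M1 but not by M2.
No shorter string lies in the difference, and 01 is the lexicographically first length-2 string in L(M1) \ L(M2).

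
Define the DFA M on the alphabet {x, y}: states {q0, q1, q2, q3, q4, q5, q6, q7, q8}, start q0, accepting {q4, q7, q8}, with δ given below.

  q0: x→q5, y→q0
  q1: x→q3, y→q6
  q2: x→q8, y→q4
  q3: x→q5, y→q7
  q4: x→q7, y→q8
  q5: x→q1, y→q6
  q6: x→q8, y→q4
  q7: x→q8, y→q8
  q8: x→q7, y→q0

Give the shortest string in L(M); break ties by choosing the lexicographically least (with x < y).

A breadth-first search from q0 reaches an accepting state first via the path q0 → q5 → q6 → q8 on input xyx.
No string of length < 3 is accepted (BFS exhausts all shorter strings without reaching an accepting state), and xyx is the lexicographically least accepting string of length 3.

xyx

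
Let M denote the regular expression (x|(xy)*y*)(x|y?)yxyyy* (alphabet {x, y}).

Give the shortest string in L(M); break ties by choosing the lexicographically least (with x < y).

By inspection of the expression, no string of length less than 4 matches, and yxyy is the lexicographically first match of length 4.

yxyy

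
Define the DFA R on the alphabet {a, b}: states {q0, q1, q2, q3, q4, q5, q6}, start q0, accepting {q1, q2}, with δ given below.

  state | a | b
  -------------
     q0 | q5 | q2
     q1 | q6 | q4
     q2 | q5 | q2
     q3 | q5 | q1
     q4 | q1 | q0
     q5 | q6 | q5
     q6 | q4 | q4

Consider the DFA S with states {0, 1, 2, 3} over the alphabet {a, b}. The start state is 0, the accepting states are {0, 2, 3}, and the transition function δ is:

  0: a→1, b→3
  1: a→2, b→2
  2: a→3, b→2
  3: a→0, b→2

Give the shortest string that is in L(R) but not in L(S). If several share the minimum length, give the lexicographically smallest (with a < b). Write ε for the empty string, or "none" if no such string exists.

The string abaaa is accepted by R but not by S.
No shorter string lies in the difference, and abaaa is the lexicographically first length-5 string in L(R) \ L(S).

abaaa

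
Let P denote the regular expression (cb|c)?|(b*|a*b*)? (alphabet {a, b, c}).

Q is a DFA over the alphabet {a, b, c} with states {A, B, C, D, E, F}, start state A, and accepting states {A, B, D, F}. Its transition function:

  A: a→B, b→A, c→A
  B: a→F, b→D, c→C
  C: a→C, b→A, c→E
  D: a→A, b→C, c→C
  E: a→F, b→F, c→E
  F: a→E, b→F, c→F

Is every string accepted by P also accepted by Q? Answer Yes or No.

No

The string aaa is in L(P) but not in L(Q).
So L(P) ⊄ L(Q).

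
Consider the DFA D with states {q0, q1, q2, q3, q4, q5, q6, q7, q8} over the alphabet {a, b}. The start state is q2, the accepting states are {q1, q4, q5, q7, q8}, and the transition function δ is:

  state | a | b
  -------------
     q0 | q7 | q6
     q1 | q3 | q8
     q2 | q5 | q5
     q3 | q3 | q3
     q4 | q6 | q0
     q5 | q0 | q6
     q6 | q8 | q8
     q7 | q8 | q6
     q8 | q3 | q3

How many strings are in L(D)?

18

The useful subgraph on states {q0, q2, q5, q6, q7, q8} is acyclic, so L(D) is finite; the longest accepting path visits 6 useful states, giving maximum string length 5.
Counting accepting paths from q2 by length: 2 of length 1, 6 of length 3, 6 of length 4, 4 of length 5. Total 18.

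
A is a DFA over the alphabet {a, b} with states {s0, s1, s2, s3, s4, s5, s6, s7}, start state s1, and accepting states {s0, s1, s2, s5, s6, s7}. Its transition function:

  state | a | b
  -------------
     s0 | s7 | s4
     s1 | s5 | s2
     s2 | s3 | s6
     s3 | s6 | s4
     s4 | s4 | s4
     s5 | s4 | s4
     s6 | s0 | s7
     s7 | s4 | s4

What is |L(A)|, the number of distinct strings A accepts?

11

The useful subgraph on states {s0, s1, s2, s3, s5, s6, s7} is acyclic, so L(A) is finite; the longest accepting path visits 6 useful states, giving maximum string length 5.
Counting accepting paths from s1 by length: 1 of length 0, 2 of length 1, 1 of length 2, 3 of length 3, 3 of length 4, 1 of length 5. Total 11.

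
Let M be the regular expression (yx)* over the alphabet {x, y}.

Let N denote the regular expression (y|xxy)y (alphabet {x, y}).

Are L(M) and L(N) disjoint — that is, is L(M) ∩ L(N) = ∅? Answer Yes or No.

Converting the expression M to a DFA (subset construction, then merging equivalent states) gives the minimal DFA with states {m0, m1, m2}, start state m0, accepting states {m0} and transitions m0: x→m1, y→m2; m1: x→m1, y→m1; m2: x→m0, y→m1.
Converting the expression N to a DFA (subset construction, then merging equivalent states) gives the minimal DFA with states {n0, n1, n2, n3, n4, n5}, start state n0, accepting states {n5} and transitions n0: x→n1, y→n2; n1: x→n3, y→n4; n2: x→n4, y→n5; n3: x→n4, y→n2; n4: x→n4, y→n4; n5: x→n4, y→n4.
Exploring the product automaton M × N from the start pair (m0, n0), following both machines on each input symbol, reaches 9 state pairs: (m0, n0), (m1, n1), (m2, n2), (m1, n3), (m1, n4), (m0, n4), (m1, n5), (m1, n2), (m2, n4).
M accepts in {m0} and N accepts in {n5}; no reachable pair has both components accepting, so no string drives both machines to acceptance simultaneously and L(M) ∩ L(N) = ∅.
So no string is accepted by both, and the intersection is empty.

Yes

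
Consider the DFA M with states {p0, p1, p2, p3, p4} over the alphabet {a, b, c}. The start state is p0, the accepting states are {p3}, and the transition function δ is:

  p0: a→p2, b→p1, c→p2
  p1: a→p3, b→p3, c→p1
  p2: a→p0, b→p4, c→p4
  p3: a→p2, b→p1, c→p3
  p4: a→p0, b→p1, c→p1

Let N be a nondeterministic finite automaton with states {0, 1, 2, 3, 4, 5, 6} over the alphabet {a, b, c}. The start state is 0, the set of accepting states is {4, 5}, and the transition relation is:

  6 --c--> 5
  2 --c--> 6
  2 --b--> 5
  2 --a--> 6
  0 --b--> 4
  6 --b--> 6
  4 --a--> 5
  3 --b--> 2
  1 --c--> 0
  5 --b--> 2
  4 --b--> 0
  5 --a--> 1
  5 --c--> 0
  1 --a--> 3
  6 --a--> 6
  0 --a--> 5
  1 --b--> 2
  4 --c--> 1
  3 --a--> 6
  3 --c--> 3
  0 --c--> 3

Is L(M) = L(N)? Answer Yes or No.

The string bb is accepted by M but rejected by N.
So L(M) ≠ L(N).

No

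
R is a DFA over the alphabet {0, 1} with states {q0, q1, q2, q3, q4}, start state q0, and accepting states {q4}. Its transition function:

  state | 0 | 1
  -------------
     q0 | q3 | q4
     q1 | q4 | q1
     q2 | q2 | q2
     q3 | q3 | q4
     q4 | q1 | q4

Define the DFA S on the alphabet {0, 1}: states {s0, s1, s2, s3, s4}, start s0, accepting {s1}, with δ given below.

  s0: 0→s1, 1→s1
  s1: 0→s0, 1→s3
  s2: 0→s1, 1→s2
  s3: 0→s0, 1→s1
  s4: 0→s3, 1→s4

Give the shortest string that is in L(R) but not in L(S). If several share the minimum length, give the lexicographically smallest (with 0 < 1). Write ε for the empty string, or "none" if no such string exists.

01

The string 01 is accepted by R but not by S.
No shorter string lies in the difference, and 01 is the lexicographically first length-2 string in L(R) \ L(S).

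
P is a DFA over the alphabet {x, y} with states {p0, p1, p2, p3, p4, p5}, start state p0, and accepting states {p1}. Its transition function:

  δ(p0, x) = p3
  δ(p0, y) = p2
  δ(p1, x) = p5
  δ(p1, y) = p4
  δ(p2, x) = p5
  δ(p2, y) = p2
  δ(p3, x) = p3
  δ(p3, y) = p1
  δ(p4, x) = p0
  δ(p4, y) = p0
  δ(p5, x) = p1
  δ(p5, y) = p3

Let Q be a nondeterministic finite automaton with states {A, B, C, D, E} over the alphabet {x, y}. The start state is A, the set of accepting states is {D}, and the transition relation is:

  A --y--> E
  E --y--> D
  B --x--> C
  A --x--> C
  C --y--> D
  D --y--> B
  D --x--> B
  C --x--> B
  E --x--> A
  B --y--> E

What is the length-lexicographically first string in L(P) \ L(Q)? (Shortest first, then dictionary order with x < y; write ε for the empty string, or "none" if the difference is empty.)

xxy

The string xxy is accepted by P but not by Q.
No shorter string lies in the difference, and xxy is the lexicographically first length-3 string in L(P) \ L(Q).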